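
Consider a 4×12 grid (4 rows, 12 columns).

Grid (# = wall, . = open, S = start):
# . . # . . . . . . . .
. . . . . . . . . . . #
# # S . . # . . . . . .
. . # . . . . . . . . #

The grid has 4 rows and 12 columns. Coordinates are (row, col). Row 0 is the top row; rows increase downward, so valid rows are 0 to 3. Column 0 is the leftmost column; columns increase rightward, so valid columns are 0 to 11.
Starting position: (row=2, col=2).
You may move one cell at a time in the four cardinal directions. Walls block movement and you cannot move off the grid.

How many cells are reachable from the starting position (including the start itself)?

BFS flood-fill from (row=2, col=2):
  Distance 0: (row=2, col=2)
  Distance 1: (row=1, col=2), (row=2, col=3)
  Distance 2: (row=0, col=2), (row=1, col=1), (row=1, col=3), (row=2, col=4), (row=3, col=3)
  Distance 3: (row=0, col=1), (row=1, col=0), (row=1, col=4), (row=3, col=4)
  Distance 4: (row=0, col=4), (row=1, col=5), (row=3, col=5)
  Distance 5: (row=0, col=5), (row=1, col=6), (row=3, col=6)
  Distance 6: (row=0, col=6), (row=1, col=7), (row=2, col=6), (row=3, col=7)
  Distance 7: (row=0, col=7), (row=1, col=8), (row=2, col=7), (row=3, col=8)
  Distance 8: (row=0, col=8), (row=1, col=9), (row=2, col=8), (row=3, col=9)
  Distance 9: (row=0, col=9), (row=1, col=10), (row=2, col=9), (row=3, col=10)
  Distance 10: (row=0, col=10), (row=2, col=10)
  Distance 11: (row=0, col=11), (row=2, col=11)
Total reachable: 38 (grid has 40 open cells total)

Answer: Reachable cells: 38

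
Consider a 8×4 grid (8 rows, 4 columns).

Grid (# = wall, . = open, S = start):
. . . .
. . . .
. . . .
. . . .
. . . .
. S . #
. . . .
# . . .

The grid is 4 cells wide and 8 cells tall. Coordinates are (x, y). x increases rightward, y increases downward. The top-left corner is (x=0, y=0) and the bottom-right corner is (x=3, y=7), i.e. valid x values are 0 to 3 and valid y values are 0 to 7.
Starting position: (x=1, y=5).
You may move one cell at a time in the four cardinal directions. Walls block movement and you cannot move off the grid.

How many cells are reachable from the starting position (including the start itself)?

Answer: Reachable cells: 30

Derivation:
BFS flood-fill from (x=1, y=5):
  Distance 0: (x=1, y=5)
  Distance 1: (x=1, y=4), (x=0, y=5), (x=2, y=5), (x=1, y=6)
  Distance 2: (x=1, y=3), (x=0, y=4), (x=2, y=4), (x=0, y=6), (x=2, y=6), (x=1, y=7)
  Distance 3: (x=1, y=2), (x=0, y=3), (x=2, y=3), (x=3, y=4), (x=3, y=6), (x=2, y=7)
  Distance 4: (x=1, y=1), (x=0, y=2), (x=2, y=2), (x=3, y=3), (x=3, y=7)
  Distance 5: (x=1, y=0), (x=0, y=1), (x=2, y=1), (x=3, y=2)
  Distance 6: (x=0, y=0), (x=2, y=0), (x=3, y=1)
  Distance 7: (x=3, y=0)
Total reachable: 30 (grid has 30 open cells total)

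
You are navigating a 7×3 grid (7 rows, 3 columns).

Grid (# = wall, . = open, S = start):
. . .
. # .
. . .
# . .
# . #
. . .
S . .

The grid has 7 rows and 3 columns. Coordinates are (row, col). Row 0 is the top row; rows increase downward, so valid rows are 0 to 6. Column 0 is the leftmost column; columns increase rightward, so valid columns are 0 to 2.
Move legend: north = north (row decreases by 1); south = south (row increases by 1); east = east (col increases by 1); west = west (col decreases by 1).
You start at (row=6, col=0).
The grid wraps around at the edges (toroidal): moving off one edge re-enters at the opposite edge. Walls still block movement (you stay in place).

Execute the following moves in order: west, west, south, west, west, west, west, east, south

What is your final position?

Answer: Final position: (row=0, col=1)

Derivation:
Start: (row=6, col=0)
  west (west): (row=6, col=0) -> (row=6, col=2)
  west (west): (row=6, col=2) -> (row=6, col=1)
  south (south): (row=6, col=1) -> (row=0, col=1)
  west (west): (row=0, col=1) -> (row=0, col=0)
  west (west): (row=0, col=0) -> (row=0, col=2)
  west (west): (row=0, col=2) -> (row=0, col=1)
  west (west): (row=0, col=1) -> (row=0, col=0)
  east (east): (row=0, col=0) -> (row=0, col=1)
  south (south): blocked, stay at (row=0, col=1)
Final: (row=0, col=1)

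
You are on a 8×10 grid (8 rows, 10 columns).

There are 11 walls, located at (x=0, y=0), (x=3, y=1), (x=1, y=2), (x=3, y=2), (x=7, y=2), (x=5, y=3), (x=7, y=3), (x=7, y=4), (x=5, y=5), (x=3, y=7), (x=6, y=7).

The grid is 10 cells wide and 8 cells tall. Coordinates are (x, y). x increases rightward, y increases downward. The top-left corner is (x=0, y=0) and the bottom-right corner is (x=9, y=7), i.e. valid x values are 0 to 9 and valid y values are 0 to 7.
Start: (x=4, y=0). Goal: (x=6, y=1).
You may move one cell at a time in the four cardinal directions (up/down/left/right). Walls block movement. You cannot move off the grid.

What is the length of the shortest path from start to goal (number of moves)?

BFS from (x=4, y=0) until reaching (x=6, y=1):
  Distance 0: (x=4, y=0)
  Distance 1: (x=3, y=0), (x=5, y=0), (x=4, y=1)
  Distance 2: (x=2, y=0), (x=6, y=0), (x=5, y=1), (x=4, y=2)
  Distance 3: (x=1, y=0), (x=7, y=0), (x=2, y=1), (x=6, y=1), (x=5, y=2), (x=4, y=3)  <- goal reached here
One shortest path (3 moves): (x=4, y=0) -> (x=5, y=0) -> (x=6, y=0) -> (x=6, y=1)

Answer: Shortest path length: 3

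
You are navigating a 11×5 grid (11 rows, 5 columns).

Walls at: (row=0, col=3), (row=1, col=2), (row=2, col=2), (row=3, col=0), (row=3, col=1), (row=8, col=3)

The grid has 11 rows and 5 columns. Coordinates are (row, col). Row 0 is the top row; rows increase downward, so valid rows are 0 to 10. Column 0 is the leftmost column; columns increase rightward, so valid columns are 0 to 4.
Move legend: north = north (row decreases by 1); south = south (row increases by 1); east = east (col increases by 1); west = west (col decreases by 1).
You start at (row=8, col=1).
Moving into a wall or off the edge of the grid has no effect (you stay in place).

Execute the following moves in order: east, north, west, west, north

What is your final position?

Answer: Final position: (row=6, col=0)

Derivation:
Start: (row=8, col=1)
  east (east): (row=8, col=1) -> (row=8, col=2)
  north (north): (row=8, col=2) -> (row=7, col=2)
  west (west): (row=7, col=2) -> (row=7, col=1)
  west (west): (row=7, col=1) -> (row=7, col=0)
  north (north): (row=7, col=0) -> (row=6, col=0)
Final: (row=6, col=0)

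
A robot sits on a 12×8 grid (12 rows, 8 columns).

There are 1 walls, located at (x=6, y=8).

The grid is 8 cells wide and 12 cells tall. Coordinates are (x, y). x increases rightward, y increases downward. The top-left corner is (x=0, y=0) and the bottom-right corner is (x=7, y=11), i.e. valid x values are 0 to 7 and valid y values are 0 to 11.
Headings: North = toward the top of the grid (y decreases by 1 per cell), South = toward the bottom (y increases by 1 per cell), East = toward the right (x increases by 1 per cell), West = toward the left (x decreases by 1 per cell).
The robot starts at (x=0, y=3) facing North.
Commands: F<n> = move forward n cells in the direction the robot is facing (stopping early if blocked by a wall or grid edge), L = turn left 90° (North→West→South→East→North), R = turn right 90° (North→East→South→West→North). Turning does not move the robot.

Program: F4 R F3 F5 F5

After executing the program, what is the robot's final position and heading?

Start: (x=0, y=3), facing North
  F4: move forward 3/4 (blocked), now at (x=0, y=0)
  R: turn right, now facing East
  F3: move forward 3, now at (x=3, y=0)
  F5: move forward 4/5 (blocked), now at (x=7, y=0)
  F5: move forward 0/5 (blocked), now at (x=7, y=0)
Final: (x=7, y=0), facing East

Answer: Final position: (x=7, y=0), facing East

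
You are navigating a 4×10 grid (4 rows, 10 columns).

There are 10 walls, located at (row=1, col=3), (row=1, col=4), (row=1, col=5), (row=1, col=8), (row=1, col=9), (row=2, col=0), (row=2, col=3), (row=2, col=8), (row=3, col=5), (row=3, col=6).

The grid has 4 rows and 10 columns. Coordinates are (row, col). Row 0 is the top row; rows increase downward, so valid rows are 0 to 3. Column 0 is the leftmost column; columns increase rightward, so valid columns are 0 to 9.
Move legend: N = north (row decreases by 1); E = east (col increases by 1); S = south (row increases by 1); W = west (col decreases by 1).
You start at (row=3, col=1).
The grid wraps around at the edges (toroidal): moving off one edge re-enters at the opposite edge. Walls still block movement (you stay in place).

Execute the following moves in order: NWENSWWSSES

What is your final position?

Start: (row=3, col=1)
  N (north): (row=3, col=1) -> (row=2, col=1)
  W (west): blocked, stay at (row=2, col=1)
  E (east): (row=2, col=1) -> (row=2, col=2)
  N (north): (row=2, col=2) -> (row=1, col=2)
  S (south): (row=1, col=2) -> (row=2, col=2)
  W (west): (row=2, col=2) -> (row=2, col=1)
  W (west): blocked, stay at (row=2, col=1)
  S (south): (row=2, col=1) -> (row=3, col=1)
  S (south): (row=3, col=1) -> (row=0, col=1)
  E (east): (row=0, col=1) -> (row=0, col=2)
  S (south): (row=0, col=2) -> (row=1, col=2)
Final: (row=1, col=2)

Answer: Final position: (row=1, col=2)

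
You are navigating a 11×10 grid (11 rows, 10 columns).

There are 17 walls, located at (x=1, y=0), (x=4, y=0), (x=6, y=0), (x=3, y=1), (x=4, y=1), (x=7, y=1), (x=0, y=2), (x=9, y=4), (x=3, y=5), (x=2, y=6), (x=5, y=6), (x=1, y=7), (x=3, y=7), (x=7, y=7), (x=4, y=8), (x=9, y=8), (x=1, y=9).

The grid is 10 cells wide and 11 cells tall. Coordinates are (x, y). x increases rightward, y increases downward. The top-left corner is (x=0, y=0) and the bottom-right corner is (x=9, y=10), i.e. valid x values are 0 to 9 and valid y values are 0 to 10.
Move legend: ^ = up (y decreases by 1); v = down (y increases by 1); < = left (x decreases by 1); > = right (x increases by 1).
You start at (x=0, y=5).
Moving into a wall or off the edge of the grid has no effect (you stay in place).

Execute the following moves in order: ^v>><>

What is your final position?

Start: (x=0, y=5)
  ^ (up): (x=0, y=5) -> (x=0, y=4)
  v (down): (x=0, y=4) -> (x=0, y=5)
  > (right): (x=0, y=5) -> (x=1, y=5)
  > (right): (x=1, y=5) -> (x=2, y=5)
  < (left): (x=2, y=5) -> (x=1, y=5)
  > (right): (x=1, y=5) -> (x=2, y=5)
Final: (x=2, y=5)

Answer: Final position: (x=2, y=5)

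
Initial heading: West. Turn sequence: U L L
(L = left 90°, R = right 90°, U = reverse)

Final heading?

Start: West
  U (U-turn (180°)) -> East
  L (left (90° counter-clockwise)) -> North
  L (left (90° counter-clockwise)) -> West
Final: West

Answer: Final heading: West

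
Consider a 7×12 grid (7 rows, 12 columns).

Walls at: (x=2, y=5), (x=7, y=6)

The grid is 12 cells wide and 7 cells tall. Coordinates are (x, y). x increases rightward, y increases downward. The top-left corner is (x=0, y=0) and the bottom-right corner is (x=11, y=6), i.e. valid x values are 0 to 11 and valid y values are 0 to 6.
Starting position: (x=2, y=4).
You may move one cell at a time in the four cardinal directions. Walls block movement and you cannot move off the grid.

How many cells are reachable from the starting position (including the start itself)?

Answer: Reachable cells: 82

Derivation:
BFS flood-fill from (x=2, y=4):
  Distance 0: (x=2, y=4)
  Distance 1: (x=2, y=3), (x=1, y=4), (x=3, y=4)
  Distance 2: (x=2, y=2), (x=1, y=3), (x=3, y=3), (x=0, y=4), (x=4, y=4), (x=1, y=5), (x=3, y=5)
  Distance 3: (x=2, y=1), (x=1, y=2), (x=3, y=2), (x=0, y=3), (x=4, y=3), (x=5, y=4), (x=0, y=5), (x=4, y=5), (x=1, y=6), (x=3, y=6)
  Distance 4: (x=2, y=0), (x=1, y=1), (x=3, y=1), (x=0, y=2), (x=4, y=2), (x=5, y=3), (x=6, y=4), (x=5, y=5), (x=0, y=6), (x=2, y=6), (x=4, y=6)
  Distance 5: (x=1, y=0), (x=3, y=0), (x=0, y=1), (x=4, y=1), (x=5, y=2), (x=6, y=3), (x=7, y=4), (x=6, y=5), (x=5, y=6)
  Distance 6: (x=0, y=0), (x=4, y=0), (x=5, y=1), (x=6, y=2), (x=7, y=3), (x=8, y=4), (x=7, y=5), (x=6, y=6)
  Distance 7: (x=5, y=0), (x=6, y=1), (x=7, y=2), (x=8, y=3), (x=9, y=4), (x=8, y=5)
  Distance 8: (x=6, y=0), (x=7, y=1), (x=8, y=2), (x=9, y=3), (x=10, y=4), (x=9, y=5), (x=8, y=6)
  Distance 9: (x=7, y=0), (x=8, y=1), (x=9, y=2), (x=10, y=3), (x=11, y=4), (x=10, y=5), (x=9, y=6)
  Distance 10: (x=8, y=0), (x=9, y=1), (x=10, y=2), (x=11, y=3), (x=11, y=5), (x=10, y=6)
  Distance 11: (x=9, y=0), (x=10, y=1), (x=11, y=2), (x=11, y=6)
  Distance 12: (x=10, y=0), (x=11, y=1)
  Distance 13: (x=11, y=0)
Total reachable: 82 (grid has 82 open cells total)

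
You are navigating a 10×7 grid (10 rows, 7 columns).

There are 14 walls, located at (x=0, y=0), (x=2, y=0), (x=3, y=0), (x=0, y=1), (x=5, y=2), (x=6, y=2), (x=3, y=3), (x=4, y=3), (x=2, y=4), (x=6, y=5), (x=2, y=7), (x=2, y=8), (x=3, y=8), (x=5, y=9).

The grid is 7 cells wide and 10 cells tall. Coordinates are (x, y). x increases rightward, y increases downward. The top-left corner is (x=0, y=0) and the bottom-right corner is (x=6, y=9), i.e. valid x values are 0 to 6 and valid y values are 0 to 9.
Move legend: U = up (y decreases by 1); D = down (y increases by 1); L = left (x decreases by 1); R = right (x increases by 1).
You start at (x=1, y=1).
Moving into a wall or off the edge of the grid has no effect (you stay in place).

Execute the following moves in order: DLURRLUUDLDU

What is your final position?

Answer: Final position: (x=1, y=1)

Derivation:
Start: (x=1, y=1)
  D (down): (x=1, y=1) -> (x=1, y=2)
  L (left): (x=1, y=2) -> (x=0, y=2)
  U (up): blocked, stay at (x=0, y=2)
  R (right): (x=0, y=2) -> (x=1, y=2)
  R (right): (x=1, y=2) -> (x=2, y=2)
  L (left): (x=2, y=2) -> (x=1, y=2)
  U (up): (x=1, y=2) -> (x=1, y=1)
  U (up): (x=1, y=1) -> (x=1, y=0)
  D (down): (x=1, y=0) -> (x=1, y=1)
  L (left): blocked, stay at (x=1, y=1)
  D (down): (x=1, y=1) -> (x=1, y=2)
  U (up): (x=1, y=2) -> (x=1, y=1)
Final: (x=1, y=1)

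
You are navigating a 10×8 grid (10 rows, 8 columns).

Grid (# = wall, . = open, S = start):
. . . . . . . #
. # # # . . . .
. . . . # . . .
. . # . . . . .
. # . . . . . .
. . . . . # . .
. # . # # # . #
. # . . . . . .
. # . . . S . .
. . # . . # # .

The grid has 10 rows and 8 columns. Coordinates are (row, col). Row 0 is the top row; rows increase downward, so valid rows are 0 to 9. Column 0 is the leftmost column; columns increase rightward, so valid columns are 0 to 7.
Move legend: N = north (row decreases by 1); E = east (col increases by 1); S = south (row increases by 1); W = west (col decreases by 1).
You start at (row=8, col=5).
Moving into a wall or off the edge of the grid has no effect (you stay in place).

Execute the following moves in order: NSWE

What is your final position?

Start: (row=8, col=5)
  N (north): (row=8, col=5) -> (row=7, col=5)
  S (south): (row=7, col=5) -> (row=8, col=5)
  W (west): (row=8, col=5) -> (row=8, col=4)
  E (east): (row=8, col=4) -> (row=8, col=5)
Final: (row=8, col=5)

Answer: Final position: (row=8, col=5)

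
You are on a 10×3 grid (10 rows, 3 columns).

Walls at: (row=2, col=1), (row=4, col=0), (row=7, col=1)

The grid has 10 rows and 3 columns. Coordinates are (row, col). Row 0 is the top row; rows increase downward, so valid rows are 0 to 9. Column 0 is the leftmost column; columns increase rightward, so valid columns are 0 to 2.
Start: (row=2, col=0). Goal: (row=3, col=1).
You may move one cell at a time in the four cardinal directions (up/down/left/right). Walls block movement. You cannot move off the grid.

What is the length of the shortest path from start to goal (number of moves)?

Answer: Shortest path length: 2

Derivation:
BFS from (row=2, col=0) until reaching (row=3, col=1):
  Distance 0: (row=2, col=0)
  Distance 1: (row=1, col=0), (row=3, col=0)
  Distance 2: (row=0, col=0), (row=1, col=1), (row=3, col=1)  <- goal reached here
One shortest path (2 moves): (row=2, col=0) -> (row=3, col=0) -> (row=3, col=1)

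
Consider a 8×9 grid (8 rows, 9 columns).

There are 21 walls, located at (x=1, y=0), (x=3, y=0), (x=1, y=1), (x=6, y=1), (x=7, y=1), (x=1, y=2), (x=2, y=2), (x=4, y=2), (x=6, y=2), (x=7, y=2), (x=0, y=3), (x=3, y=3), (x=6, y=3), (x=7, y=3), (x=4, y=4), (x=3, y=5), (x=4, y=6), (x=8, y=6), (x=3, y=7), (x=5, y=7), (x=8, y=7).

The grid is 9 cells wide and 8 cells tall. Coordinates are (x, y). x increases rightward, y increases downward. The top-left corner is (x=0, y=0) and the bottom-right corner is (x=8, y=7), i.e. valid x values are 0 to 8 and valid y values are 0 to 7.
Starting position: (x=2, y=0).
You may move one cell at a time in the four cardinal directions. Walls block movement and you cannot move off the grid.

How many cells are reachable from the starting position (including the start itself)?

Answer: Reachable cells: 31

Derivation:
BFS flood-fill from (x=2, y=0):
  Distance 0: (x=2, y=0)
  Distance 1: (x=2, y=1)
  Distance 2: (x=3, y=1)
  Distance 3: (x=4, y=1), (x=3, y=2)
  Distance 4: (x=4, y=0), (x=5, y=1)
  Distance 5: (x=5, y=0), (x=5, y=2)
  Distance 6: (x=6, y=0), (x=5, y=3)
  Distance 7: (x=7, y=0), (x=4, y=3), (x=5, y=4)
  Distance 8: (x=8, y=0), (x=6, y=4), (x=5, y=5)
  Distance 9: (x=8, y=1), (x=7, y=4), (x=4, y=5), (x=6, y=5), (x=5, y=6)
  Distance 10: (x=8, y=2), (x=8, y=4), (x=7, y=5), (x=6, y=6)
  Distance 11: (x=8, y=3), (x=8, y=5), (x=7, y=6), (x=6, y=7)
  Distance 12: (x=7, y=7)
Total reachable: 31 (grid has 51 open cells total)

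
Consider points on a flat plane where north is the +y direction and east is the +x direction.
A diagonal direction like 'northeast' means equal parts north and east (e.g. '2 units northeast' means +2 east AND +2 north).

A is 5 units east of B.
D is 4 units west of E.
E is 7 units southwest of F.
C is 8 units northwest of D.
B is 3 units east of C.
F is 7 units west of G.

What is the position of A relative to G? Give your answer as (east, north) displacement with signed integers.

Answer: A is at (east=-18, north=1) relative to G.

Derivation:
Place G at the origin (east=0, north=0).
  F is 7 units west of G: delta (east=-7, north=+0); F at (east=-7, north=0).
  E is 7 units southwest of F: delta (east=-7, north=-7); E at (east=-14, north=-7).
  D is 4 units west of E: delta (east=-4, north=+0); D at (east=-18, north=-7).
  C is 8 units northwest of D: delta (east=-8, north=+8); C at (east=-26, north=1).
  B is 3 units east of C: delta (east=+3, north=+0); B at (east=-23, north=1).
  A is 5 units east of B: delta (east=+5, north=+0); A at (east=-18, north=1).
Therefore A relative to G: (east=-18, north=1).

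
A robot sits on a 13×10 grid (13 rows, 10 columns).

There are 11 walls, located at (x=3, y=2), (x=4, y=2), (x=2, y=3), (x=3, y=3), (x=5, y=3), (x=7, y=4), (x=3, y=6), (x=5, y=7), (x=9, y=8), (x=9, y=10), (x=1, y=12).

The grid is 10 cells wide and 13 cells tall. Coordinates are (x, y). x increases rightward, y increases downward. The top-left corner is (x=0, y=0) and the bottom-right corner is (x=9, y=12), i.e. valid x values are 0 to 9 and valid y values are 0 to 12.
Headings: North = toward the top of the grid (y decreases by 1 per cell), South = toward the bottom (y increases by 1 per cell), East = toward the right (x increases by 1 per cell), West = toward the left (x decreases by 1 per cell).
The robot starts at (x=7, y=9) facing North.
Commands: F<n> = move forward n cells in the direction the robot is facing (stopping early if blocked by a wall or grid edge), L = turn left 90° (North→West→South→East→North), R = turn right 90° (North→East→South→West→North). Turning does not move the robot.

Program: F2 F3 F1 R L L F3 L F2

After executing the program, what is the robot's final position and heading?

Start: (x=7, y=9), facing North
  F2: move forward 2, now at (x=7, y=7)
  F3: move forward 2/3 (blocked), now at (x=7, y=5)
  F1: move forward 0/1 (blocked), now at (x=7, y=5)
  R: turn right, now facing East
  L: turn left, now facing North
  L: turn left, now facing West
  F3: move forward 3, now at (x=4, y=5)
  L: turn left, now facing South
  F2: move forward 2, now at (x=4, y=7)
Final: (x=4, y=7), facing South

Answer: Final position: (x=4, y=7), facing South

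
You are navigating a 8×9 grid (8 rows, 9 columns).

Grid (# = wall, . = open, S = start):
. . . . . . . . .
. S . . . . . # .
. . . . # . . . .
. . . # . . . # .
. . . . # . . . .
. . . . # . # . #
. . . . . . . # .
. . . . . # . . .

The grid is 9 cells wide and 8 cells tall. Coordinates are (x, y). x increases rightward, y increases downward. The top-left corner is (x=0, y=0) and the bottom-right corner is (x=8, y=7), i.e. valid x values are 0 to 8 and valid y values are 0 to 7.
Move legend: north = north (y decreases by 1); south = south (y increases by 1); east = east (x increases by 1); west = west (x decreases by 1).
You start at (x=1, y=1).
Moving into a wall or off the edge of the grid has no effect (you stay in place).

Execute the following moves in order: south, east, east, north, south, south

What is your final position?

Start: (x=1, y=1)
  south (south): (x=1, y=1) -> (x=1, y=2)
  east (east): (x=1, y=2) -> (x=2, y=2)
  east (east): (x=2, y=2) -> (x=3, y=2)
  north (north): (x=3, y=2) -> (x=3, y=1)
  south (south): (x=3, y=1) -> (x=3, y=2)
  south (south): blocked, stay at (x=3, y=2)
Final: (x=3, y=2)

Answer: Final position: (x=3, y=2)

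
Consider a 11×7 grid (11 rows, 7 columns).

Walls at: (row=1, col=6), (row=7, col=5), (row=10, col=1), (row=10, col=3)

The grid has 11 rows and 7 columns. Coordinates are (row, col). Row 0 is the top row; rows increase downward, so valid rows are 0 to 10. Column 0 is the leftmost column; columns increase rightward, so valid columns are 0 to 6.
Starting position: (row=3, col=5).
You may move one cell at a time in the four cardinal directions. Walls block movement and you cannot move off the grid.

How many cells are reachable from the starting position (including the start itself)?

BFS flood-fill from (row=3, col=5):
  Distance 0: (row=3, col=5)
  Distance 1: (row=2, col=5), (row=3, col=4), (row=3, col=6), (row=4, col=5)
  Distance 2: (row=1, col=5), (row=2, col=4), (row=2, col=6), (row=3, col=3), (row=4, col=4), (row=4, col=6), (row=5, col=5)
  Distance 3: (row=0, col=5), (row=1, col=4), (row=2, col=3), (row=3, col=2), (row=4, col=3), (row=5, col=4), (row=5, col=6), (row=6, col=5)
  Distance 4: (row=0, col=4), (row=0, col=6), (row=1, col=3), (row=2, col=2), (row=3, col=1), (row=4, col=2), (row=5, col=3), (row=6, col=4), (row=6, col=6)
  Distance 5: (row=0, col=3), (row=1, col=2), (row=2, col=1), (row=3, col=0), (row=4, col=1), (row=5, col=2), (row=6, col=3), (row=7, col=4), (row=7, col=6)
  Distance 6: (row=0, col=2), (row=1, col=1), (row=2, col=0), (row=4, col=0), (row=5, col=1), (row=6, col=2), (row=7, col=3), (row=8, col=4), (row=8, col=6)
  Distance 7: (row=0, col=1), (row=1, col=0), (row=5, col=0), (row=6, col=1), (row=7, col=2), (row=8, col=3), (row=8, col=5), (row=9, col=4), (row=9, col=6)
  Distance 8: (row=0, col=0), (row=6, col=0), (row=7, col=1), (row=8, col=2), (row=9, col=3), (row=9, col=5), (row=10, col=4), (row=10, col=6)
  Distance 9: (row=7, col=0), (row=8, col=1), (row=9, col=2), (row=10, col=5)
  Distance 10: (row=8, col=0), (row=9, col=1), (row=10, col=2)
  Distance 11: (row=9, col=0)
  Distance 12: (row=10, col=0)
Total reachable: 73 (grid has 73 open cells total)

Answer: Reachable cells: 73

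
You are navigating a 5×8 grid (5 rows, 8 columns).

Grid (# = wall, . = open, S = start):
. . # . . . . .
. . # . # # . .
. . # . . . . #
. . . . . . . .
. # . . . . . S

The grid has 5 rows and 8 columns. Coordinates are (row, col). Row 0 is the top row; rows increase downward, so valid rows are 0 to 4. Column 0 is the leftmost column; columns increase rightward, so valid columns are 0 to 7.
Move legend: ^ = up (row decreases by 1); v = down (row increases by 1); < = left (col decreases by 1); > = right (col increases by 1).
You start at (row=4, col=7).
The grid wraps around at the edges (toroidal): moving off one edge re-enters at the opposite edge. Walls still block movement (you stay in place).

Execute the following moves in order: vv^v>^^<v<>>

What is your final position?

Start: (row=4, col=7)
  v (down): (row=4, col=7) -> (row=0, col=7)
  v (down): (row=0, col=7) -> (row=1, col=7)
  ^ (up): (row=1, col=7) -> (row=0, col=7)
  v (down): (row=0, col=7) -> (row=1, col=7)
  > (right): (row=1, col=7) -> (row=1, col=0)
  ^ (up): (row=1, col=0) -> (row=0, col=0)
  ^ (up): (row=0, col=0) -> (row=4, col=0)
  < (left): (row=4, col=0) -> (row=4, col=7)
  v (down): (row=4, col=7) -> (row=0, col=7)
  < (left): (row=0, col=7) -> (row=0, col=6)
  > (right): (row=0, col=6) -> (row=0, col=7)
  > (right): (row=0, col=7) -> (row=0, col=0)
Final: (row=0, col=0)

Answer: Final position: (row=0, col=0)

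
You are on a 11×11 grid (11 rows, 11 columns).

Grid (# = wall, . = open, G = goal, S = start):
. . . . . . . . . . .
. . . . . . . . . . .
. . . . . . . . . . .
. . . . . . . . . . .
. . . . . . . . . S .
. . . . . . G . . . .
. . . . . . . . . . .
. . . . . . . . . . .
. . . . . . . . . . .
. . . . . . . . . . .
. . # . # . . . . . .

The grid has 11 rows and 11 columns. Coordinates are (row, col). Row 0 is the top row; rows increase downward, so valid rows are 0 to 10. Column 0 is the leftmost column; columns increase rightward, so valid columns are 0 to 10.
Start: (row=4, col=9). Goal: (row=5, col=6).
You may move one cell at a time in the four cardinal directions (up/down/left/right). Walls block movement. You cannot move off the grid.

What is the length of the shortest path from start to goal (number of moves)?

Answer: Shortest path length: 4

Derivation:
BFS from (row=4, col=9) until reaching (row=5, col=6):
  Distance 0: (row=4, col=9)
  Distance 1: (row=3, col=9), (row=4, col=8), (row=4, col=10), (row=5, col=9)
  Distance 2: (row=2, col=9), (row=3, col=8), (row=3, col=10), (row=4, col=7), (row=5, col=8), (row=5, col=10), (row=6, col=9)
  Distance 3: (row=1, col=9), (row=2, col=8), (row=2, col=10), (row=3, col=7), (row=4, col=6), (row=5, col=7), (row=6, col=8), (row=6, col=10), (row=7, col=9)
  Distance 4: (row=0, col=9), (row=1, col=8), (row=1, col=10), (row=2, col=7), (row=3, col=6), (row=4, col=5), (row=5, col=6), (row=6, col=7), (row=7, col=8), (row=7, col=10), (row=8, col=9)  <- goal reached here
One shortest path (4 moves): (row=4, col=9) -> (row=4, col=8) -> (row=4, col=7) -> (row=4, col=6) -> (row=5, col=6)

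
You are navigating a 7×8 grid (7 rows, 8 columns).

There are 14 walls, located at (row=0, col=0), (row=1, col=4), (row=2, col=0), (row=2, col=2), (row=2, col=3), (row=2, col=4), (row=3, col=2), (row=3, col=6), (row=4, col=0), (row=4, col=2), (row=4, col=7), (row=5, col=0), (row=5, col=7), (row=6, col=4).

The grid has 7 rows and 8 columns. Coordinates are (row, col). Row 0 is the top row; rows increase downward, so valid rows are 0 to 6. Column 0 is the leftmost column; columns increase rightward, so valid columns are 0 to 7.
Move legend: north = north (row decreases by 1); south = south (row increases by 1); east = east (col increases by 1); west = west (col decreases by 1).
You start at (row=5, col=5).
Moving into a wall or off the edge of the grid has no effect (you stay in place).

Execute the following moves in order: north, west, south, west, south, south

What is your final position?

Answer: Final position: (row=6, col=3)

Derivation:
Start: (row=5, col=5)
  north (north): (row=5, col=5) -> (row=4, col=5)
  west (west): (row=4, col=5) -> (row=4, col=4)
  south (south): (row=4, col=4) -> (row=5, col=4)
  west (west): (row=5, col=4) -> (row=5, col=3)
  south (south): (row=5, col=3) -> (row=6, col=3)
  south (south): blocked, stay at (row=6, col=3)
Final: (row=6, col=3)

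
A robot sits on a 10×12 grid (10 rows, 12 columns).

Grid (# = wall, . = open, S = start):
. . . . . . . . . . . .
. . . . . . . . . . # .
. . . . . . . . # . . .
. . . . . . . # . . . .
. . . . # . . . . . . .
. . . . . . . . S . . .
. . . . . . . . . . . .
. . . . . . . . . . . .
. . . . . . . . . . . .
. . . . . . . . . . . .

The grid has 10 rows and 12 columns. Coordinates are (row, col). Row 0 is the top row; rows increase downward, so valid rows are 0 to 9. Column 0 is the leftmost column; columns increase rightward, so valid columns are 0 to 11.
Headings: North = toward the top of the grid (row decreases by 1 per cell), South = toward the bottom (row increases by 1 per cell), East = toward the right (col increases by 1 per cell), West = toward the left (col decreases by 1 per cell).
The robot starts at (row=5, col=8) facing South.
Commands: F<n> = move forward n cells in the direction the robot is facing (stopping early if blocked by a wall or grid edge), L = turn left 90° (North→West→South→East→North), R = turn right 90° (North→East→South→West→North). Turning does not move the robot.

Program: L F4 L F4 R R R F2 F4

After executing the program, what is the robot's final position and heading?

Start: (row=5, col=8), facing South
  L: turn left, now facing East
  F4: move forward 3/4 (blocked), now at (row=5, col=11)
  L: turn left, now facing North
  F4: move forward 4, now at (row=1, col=11)
  R: turn right, now facing East
  R: turn right, now facing South
  R: turn right, now facing West
  F2: move forward 0/2 (blocked), now at (row=1, col=11)
  F4: move forward 0/4 (blocked), now at (row=1, col=11)
Final: (row=1, col=11), facing West

Answer: Final position: (row=1, col=11), facing West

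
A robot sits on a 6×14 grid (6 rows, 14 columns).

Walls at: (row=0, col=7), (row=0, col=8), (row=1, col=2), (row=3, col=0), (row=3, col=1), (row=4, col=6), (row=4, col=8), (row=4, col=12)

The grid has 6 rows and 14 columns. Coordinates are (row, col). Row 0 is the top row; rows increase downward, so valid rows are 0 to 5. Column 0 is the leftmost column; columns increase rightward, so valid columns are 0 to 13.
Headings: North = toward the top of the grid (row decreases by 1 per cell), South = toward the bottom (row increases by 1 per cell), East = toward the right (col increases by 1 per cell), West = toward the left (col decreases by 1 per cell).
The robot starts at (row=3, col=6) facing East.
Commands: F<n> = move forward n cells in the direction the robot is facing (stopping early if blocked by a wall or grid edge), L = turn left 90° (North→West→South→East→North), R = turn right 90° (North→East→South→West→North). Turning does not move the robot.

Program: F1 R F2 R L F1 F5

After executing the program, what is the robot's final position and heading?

Answer: Final position: (row=5, col=7), facing South

Derivation:
Start: (row=3, col=6), facing East
  F1: move forward 1, now at (row=3, col=7)
  R: turn right, now facing South
  F2: move forward 2, now at (row=5, col=7)
  R: turn right, now facing West
  L: turn left, now facing South
  F1: move forward 0/1 (blocked), now at (row=5, col=7)
  F5: move forward 0/5 (blocked), now at (row=5, col=7)
Final: (row=5, col=7), facing South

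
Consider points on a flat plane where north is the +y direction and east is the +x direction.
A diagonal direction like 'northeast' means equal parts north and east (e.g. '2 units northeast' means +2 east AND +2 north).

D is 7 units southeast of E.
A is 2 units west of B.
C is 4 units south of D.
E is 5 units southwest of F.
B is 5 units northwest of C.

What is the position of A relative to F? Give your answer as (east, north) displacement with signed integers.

Answer: A is at (east=-5, north=-11) relative to F.

Derivation:
Place F at the origin (east=0, north=0).
  E is 5 units southwest of F: delta (east=-5, north=-5); E at (east=-5, north=-5).
  D is 7 units southeast of E: delta (east=+7, north=-7); D at (east=2, north=-12).
  C is 4 units south of D: delta (east=+0, north=-4); C at (east=2, north=-16).
  B is 5 units northwest of C: delta (east=-5, north=+5); B at (east=-3, north=-11).
  A is 2 units west of B: delta (east=-2, north=+0); A at (east=-5, north=-11).
Therefore A relative to F: (east=-5, north=-11).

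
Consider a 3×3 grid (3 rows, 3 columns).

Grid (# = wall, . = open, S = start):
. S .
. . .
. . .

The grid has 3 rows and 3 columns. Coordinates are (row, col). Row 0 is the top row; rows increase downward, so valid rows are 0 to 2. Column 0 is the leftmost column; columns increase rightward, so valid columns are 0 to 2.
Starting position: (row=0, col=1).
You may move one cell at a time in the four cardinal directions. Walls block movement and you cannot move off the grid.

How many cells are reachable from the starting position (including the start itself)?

BFS flood-fill from (row=0, col=1):
  Distance 0: (row=0, col=1)
  Distance 1: (row=0, col=0), (row=0, col=2), (row=1, col=1)
  Distance 2: (row=1, col=0), (row=1, col=2), (row=2, col=1)
  Distance 3: (row=2, col=0), (row=2, col=2)
Total reachable: 9 (grid has 9 open cells total)

Answer: Reachable cells: 9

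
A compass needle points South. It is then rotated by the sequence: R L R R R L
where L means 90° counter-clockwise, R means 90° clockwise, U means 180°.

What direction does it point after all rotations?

Start: South
  R (right (90° clockwise)) -> West
  L (left (90° counter-clockwise)) -> South
  R (right (90° clockwise)) -> West
  R (right (90° clockwise)) -> North
  R (right (90° clockwise)) -> East
  L (left (90° counter-clockwise)) -> North
Final: North

Answer: Final heading: North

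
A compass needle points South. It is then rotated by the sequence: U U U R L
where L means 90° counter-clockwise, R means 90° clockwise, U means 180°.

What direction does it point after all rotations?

Answer: Final heading: North

Derivation:
Start: South
  U (U-turn (180°)) -> North
  U (U-turn (180°)) -> South
  U (U-turn (180°)) -> North
  R (right (90° clockwise)) -> East
  L (left (90° counter-clockwise)) -> North
Final: North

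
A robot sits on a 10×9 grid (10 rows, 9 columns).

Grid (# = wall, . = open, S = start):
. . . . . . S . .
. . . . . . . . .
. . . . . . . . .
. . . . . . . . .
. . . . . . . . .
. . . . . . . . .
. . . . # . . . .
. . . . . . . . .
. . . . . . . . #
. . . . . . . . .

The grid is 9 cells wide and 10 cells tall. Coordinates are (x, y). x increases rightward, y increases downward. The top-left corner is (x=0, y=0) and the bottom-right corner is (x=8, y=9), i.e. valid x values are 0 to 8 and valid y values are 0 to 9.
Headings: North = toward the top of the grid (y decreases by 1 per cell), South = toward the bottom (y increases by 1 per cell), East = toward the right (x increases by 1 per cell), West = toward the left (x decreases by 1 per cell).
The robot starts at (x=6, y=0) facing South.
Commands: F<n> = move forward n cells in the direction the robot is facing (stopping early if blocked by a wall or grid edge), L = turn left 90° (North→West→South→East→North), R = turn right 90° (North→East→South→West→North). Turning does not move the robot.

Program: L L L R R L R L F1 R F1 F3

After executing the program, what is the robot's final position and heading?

Answer: Final position: (x=8, y=0), facing East

Derivation:
Start: (x=6, y=0), facing South
  L: turn left, now facing East
  L: turn left, now facing North
  L: turn left, now facing West
  R: turn right, now facing North
  R: turn right, now facing East
  L: turn left, now facing North
  R: turn right, now facing East
  L: turn left, now facing North
  F1: move forward 0/1 (blocked), now at (x=6, y=0)
  R: turn right, now facing East
  F1: move forward 1, now at (x=7, y=0)
  F3: move forward 1/3 (blocked), now at (x=8, y=0)
Final: (x=8, y=0), facing East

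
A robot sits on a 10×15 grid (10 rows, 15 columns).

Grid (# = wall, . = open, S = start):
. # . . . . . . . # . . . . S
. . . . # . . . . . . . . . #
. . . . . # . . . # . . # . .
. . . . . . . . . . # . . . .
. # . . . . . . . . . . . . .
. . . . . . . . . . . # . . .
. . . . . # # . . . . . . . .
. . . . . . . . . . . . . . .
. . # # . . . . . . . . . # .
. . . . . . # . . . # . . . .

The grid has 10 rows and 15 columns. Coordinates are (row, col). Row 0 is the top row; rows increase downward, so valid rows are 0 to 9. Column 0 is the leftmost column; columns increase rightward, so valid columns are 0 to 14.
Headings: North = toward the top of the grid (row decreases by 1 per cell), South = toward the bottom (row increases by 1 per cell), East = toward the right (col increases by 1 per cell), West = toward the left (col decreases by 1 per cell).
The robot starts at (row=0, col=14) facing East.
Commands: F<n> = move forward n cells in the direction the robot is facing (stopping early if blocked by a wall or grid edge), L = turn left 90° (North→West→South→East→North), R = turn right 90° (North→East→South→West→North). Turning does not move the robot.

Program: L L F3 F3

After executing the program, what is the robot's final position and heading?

Start: (row=0, col=14), facing East
  L: turn left, now facing North
  L: turn left, now facing West
  F3: move forward 3, now at (row=0, col=11)
  F3: move forward 1/3 (blocked), now at (row=0, col=10)
Final: (row=0, col=10), facing West

Answer: Final position: (row=0, col=10), facing West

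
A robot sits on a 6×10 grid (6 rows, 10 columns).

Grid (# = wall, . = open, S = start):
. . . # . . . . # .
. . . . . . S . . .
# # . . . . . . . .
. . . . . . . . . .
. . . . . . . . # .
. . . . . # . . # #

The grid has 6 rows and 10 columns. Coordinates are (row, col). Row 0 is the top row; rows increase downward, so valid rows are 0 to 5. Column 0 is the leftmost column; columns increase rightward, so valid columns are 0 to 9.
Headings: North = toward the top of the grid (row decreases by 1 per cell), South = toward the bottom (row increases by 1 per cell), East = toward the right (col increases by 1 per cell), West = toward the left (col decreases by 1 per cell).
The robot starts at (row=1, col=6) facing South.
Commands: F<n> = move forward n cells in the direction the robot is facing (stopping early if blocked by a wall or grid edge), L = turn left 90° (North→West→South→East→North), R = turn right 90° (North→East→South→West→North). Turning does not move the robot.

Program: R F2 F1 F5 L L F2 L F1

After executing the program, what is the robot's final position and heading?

Start: (row=1, col=6), facing South
  R: turn right, now facing West
  F2: move forward 2, now at (row=1, col=4)
  F1: move forward 1, now at (row=1, col=3)
  F5: move forward 3/5 (blocked), now at (row=1, col=0)
  L: turn left, now facing South
  L: turn left, now facing East
  F2: move forward 2, now at (row=1, col=2)
  L: turn left, now facing North
  F1: move forward 1, now at (row=0, col=2)
Final: (row=0, col=2), facing North

Answer: Final position: (row=0, col=2), facing North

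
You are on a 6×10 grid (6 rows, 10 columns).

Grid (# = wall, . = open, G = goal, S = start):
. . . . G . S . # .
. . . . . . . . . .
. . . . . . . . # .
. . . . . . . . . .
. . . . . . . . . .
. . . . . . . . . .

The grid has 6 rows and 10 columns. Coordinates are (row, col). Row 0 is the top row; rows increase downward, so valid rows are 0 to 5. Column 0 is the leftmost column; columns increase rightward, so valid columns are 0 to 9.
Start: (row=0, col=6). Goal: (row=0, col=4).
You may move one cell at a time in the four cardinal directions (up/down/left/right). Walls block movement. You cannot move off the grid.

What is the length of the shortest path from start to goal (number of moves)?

Answer: Shortest path length: 2

Derivation:
BFS from (row=0, col=6) until reaching (row=0, col=4):
  Distance 0: (row=0, col=6)
  Distance 1: (row=0, col=5), (row=0, col=7), (row=1, col=6)
  Distance 2: (row=0, col=4), (row=1, col=5), (row=1, col=7), (row=2, col=6)  <- goal reached here
One shortest path (2 moves): (row=0, col=6) -> (row=0, col=5) -> (row=0, col=4)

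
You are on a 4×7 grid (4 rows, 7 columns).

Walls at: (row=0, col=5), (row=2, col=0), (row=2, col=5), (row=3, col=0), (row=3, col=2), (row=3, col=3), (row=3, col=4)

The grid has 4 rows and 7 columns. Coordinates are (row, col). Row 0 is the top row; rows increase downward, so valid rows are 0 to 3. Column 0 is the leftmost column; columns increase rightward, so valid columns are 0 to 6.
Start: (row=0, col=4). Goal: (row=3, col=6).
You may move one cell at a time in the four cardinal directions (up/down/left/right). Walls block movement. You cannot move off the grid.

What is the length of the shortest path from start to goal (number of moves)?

Answer: Shortest path length: 5

Derivation:
BFS from (row=0, col=4) until reaching (row=3, col=6):
  Distance 0: (row=0, col=4)
  Distance 1: (row=0, col=3), (row=1, col=4)
  Distance 2: (row=0, col=2), (row=1, col=3), (row=1, col=5), (row=2, col=4)
  Distance 3: (row=0, col=1), (row=1, col=2), (row=1, col=6), (row=2, col=3)
  Distance 4: (row=0, col=0), (row=0, col=6), (row=1, col=1), (row=2, col=2), (row=2, col=6)
  Distance 5: (row=1, col=0), (row=2, col=1), (row=3, col=6)  <- goal reached here
One shortest path (5 moves): (row=0, col=4) -> (row=1, col=4) -> (row=1, col=5) -> (row=1, col=6) -> (row=2, col=6) -> (row=3, col=6)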